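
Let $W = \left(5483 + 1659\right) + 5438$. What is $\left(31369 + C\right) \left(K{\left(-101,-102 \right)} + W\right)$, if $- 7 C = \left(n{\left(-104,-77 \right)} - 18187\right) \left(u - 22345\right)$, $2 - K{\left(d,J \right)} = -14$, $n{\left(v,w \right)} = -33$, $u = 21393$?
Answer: $-30816756396$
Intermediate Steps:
$K{\left(d,J \right)} = 16$ ($K{\left(d,J \right)} = 2 - -14 = 2 + 14 = 16$)
$W = 12580$ ($W = 7142 + 5438 = 12580$)
$C = -2477920$ ($C = - \frac{\left(-33 - 18187\right) \left(21393 - 22345\right)}{7} = - \frac{\left(-18220\right) \left(-952\right)}{7} = \left(- \frac{1}{7}\right) 17345440 = -2477920$)
$\left(31369 + C\right) \left(K{\left(-101,-102 \right)} + W\right) = \left(31369 - 2477920\right) \left(16 + 12580\right) = \left(-2446551\right) 12596 = -30816756396$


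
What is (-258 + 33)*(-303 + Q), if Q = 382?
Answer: -17775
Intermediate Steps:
(-258 + 33)*(-303 + Q) = (-258 + 33)*(-303 + 382) = -225*79 = -17775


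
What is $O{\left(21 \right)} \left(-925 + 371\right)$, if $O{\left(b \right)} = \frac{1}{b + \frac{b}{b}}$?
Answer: $- \frac{277}{11} \approx -25.182$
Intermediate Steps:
$O{\left(b \right)} = \frac{1}{1 + b}$ ($O{\left(b \right)} = \frac{1}{b + 1} = \frac{1}{1 + b}$)
$O{\left(21 \right)} \left(-925 + 371\right) = \frac{-925 + 371}{1 + 21} = \frac{1}{22} \left(-554\right) = - \frac{277}{11}$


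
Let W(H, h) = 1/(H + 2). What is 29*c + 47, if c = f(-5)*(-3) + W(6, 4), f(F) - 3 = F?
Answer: 1797/8 ≈ 224.63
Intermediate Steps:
W(H, h) = 1/(2 + H)
f(F) = 3 + F
c = 49/8 (c = (3 - 5)*(-3) + 1/(2 + 6) = -2*(-3) + 1/8 = 6 + 1/8 = 49/8 ≈ 6.1250)
29*c + 47 = 29*(49/8) + 47 = 1421/8 + 47 = 1797/8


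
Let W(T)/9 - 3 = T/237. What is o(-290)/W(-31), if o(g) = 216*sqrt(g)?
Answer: 711*I*sqrt(290)/85 ≈ 142.45*I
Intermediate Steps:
W(T) = 27 + 3*T/79 (W(T) = 27 + 9*(T/237) = 27 + 3*T/79)
o(-290)/W(-31) = (216*sqrt(-290))/(27 + (3/79)*(-31)) = (216*(I*sqrt(290)))/(27 - 93/79) = (216*I*sqrt(290))/(2040/79) = (216*I*sqrt(290))*(79/2040) = 711*I*sqrt(290)/85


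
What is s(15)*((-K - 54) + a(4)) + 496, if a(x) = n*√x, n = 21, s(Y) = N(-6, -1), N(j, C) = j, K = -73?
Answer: 130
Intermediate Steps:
s(Y) = -6
a(x) = 21*√x
s(15)*((-K - 54) + a(4)) + 496 = -6*((-1*(-73) - 54) + 21*√4) + 496 = -6*((73 - 54) + 21*2) + 496 = -6*(19 + 42) + 496 = -6*61 + 496 = -366 + 496 = 130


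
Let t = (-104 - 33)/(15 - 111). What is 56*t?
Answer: 959/12 ≈ 79.917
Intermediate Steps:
t = 137/96 (t = -137/(-96) = -137*(-1/96) = 137/96 ≈ 1.4271)
56*t = 56*(137/96) = 959/12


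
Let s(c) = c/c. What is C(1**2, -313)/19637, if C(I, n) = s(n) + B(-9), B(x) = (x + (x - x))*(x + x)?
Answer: 163/19637 ≈ 0.0083007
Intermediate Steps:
B(x) = 2*x**2 (B(x) = (x + 0)*(2*x) = x*(2*x) = 2*x**2)
s(c) = 1
C(I, n) = 163 (C(I, n) = 1 + 2*(-9)**2 = 1 + 2*81 = 1 + 162 = 163)
C(1**2, -313)/19637 = 163/19637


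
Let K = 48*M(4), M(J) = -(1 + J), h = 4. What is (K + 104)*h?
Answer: -544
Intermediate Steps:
M(J) = -1 - J
K = -240 (K = 48*(-1 - 1*4) = 48*(-1 - 4) = 48*(-5) = -240)
(K + 104)*h = (-240 + 104)*4 = -136*4 = -544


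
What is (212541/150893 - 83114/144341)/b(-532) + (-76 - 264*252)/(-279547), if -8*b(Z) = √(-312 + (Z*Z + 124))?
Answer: 66604/279547 - 72548238716*√70709/1540045308887717 ≈ 0.22573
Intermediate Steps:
b(Z) = -√(-188 + Z²)/8 (b(Z) = -√(-312 + (Z*Z + 124))/8 = -√(-312 + (Z² + 124))/8 = -√(-312 + (124 + Z²))/8 = -√(-188 + Z²)/8)
(212541/150893 - 83114/144341)/b(-532) + (-76 - 264*252)/(-279547) = (212541/150893 - 83114/144341)/((-√(-188 + (-532)²)/8)) + (-76 - 264*252)/(-279547) = (212541*(1/150893) - 83114*1/144341)/((-√(-188 + 283024)/8)) + (-76 - 66528)*(-1/279547) = (212541/150893 - 83114/144341)/((-√70709/4)) - 66604*(-1/279547) = 18137059679/(21780046513*((-√70709/4))) + 66604/279547 = 18137059679*(-4*√70709/70709)/21780046513 + 66604/279547 = -72548238716*√70709/1540045308887717 + 66604/279547 = 66604/279547 - 72548238716*√70709/1540045308887717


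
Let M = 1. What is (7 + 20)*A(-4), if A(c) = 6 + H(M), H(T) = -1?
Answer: 135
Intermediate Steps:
A(c) = 5 (A(c) = 6 - 1 = 5)
(7 + 20)*A(-4) = (7 + 20)*5 = 27*5 = 135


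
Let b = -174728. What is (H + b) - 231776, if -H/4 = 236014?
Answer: -1350560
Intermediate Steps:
H = -944056 (H = -4*236014 = -944056)
(H + b) - 231776 = (-944056 - 174728) - 231776 = -1118784 - 231776 = -1350560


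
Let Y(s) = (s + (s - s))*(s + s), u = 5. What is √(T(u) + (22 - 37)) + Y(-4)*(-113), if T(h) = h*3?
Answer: -3616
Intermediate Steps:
Y(s) = 2*s² (Y(s) = (s + 0)*(2*s) = s*(2*s) = 2*s²)
T(h) = 3*h
√(T(u) + (22 - 37)) + Y(-4)*(-113) = √(3*5 + (22 - 37)) + (2*(-4)²)*(-113) = √(15 - 15) + (2*16)*(-113) = √0 + 32*(-113) = 0 - 3616 = -3616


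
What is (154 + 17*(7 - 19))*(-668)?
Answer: 33400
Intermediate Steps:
(154 + 17*(7 - 19))*(-668) = (154 + 17*(-12))*(-668) = (154 - 204)*(-668) = -50*(-668) = 33400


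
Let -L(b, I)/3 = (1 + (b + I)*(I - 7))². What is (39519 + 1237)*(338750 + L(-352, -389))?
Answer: -10527905709278692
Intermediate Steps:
L(b, I) = -3*(1 + (-7 + I)*(I + b))² (L(b, I) = -3*(1 + (b + I)*(I - 7))² = -3*(1 + (I + b)*(-7 + I))² = -3*(1 + (-7 + I)*(I + b))²)
(39519 + 1237)*(338750 + L(-352, -389)) = (39519 + 1237)*(338750 - 3*(1 + (-389)² - 7*(-389) - 7*(-352) - 389*(-352))²) = 40756*(338750 - 3*(1 + 151321 + 2723 + 2464 + 136928)²) = 40756*(338750 - 3*293437²) = 40756*(338750 - 3*86105272969) = 40756*(338750 - 258315818907) = 40756*(-258315480157) = -10527905709278692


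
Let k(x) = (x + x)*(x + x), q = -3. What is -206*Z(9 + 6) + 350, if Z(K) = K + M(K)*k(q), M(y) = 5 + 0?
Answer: -39820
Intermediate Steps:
M(y) = 5
k(x) = 4*x**2 (k(x) = (2*x)*(2*x) = 4*x**2)
Z(K) = 180 + K (Z(K) = K + 5*(4*(-3)**2) = K + 5*(4*9) = K + 5*36 = K + 180 = 180 + K)
-206*Z(9 + 6) + 350 = -206*(180 + (9 + 6)) + 350 = -206*(180 + 15) + 350 = -206*195 + 350 = -40170 + 350 = -39820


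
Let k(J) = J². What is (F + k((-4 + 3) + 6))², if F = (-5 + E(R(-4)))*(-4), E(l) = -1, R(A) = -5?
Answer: 2401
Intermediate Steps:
F = 24 (F = (-5 - 1)*(-4) = -6*(-4) = 24)
(F + k((-4 + 3) + 6))² = (24 + ((-4 + 3) + 6)²)² = (24 + (-1 + 6)²)² = (24 + 5²)² = (24 + 25)² = 49² = 2401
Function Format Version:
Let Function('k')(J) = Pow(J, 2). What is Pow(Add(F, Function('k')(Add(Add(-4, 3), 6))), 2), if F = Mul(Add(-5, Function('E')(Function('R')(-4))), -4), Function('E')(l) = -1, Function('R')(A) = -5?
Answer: 2401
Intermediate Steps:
F = 24 (F = Mul(Add(-5, -1), -4) = Mul(-6, -4) = 24)
Pow(Add(F, Function('k')(Add(Add(-4, 3), 6))), 2) = Pow(Add(24, Pow(Add(Add(-4, 3), 6), 2)), 2) = Pow(Add(24, Pow(Add(-1, 6), 2)), 2) = Pow(Add(24, Pow(5, 2)), 2) = Pow(Add(24, 25), 2) = Pow(49, 2) = 2401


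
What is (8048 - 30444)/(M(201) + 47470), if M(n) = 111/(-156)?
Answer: -1164592/2468403 ≈ -0.47180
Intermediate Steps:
M(n) = -37/52 (M(n) = 111*(-1/156) = -37/52)
(8048 - 30444)/(M(201) + 47470) = (8048 - 30444)/(-37/52 + 47470) = -22396/2468403/52 = -22396*52/2468403 = -1164592/2468403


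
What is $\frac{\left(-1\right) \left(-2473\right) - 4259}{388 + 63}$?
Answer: $- \frac{1786}{451} \approx -3.9601$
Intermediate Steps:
$\frac{\left(-1\right) \left(-2473\right) - 4259}{388 + 63} = \frac{2473 - 4259}{451} = \left(-1786\right) \frac{1}{451} = - \frac{1786}{451}$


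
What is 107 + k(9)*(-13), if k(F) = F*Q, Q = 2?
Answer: -127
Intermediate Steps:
k(F) = 2*F (k(F) = F*2 = 2*F)
107 + k(9)*(-13) = 107 + (2*9)*(-13) = 107 + 18*(-13) = 107 - 234 = -127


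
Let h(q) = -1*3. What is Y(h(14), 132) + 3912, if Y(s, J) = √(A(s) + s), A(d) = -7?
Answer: 3912 + I*√10 ≈ 3912.0 + 3.1623*I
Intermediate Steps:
h(q) = -3
Y(s, J) = √(-7 + s)
Y(h(14), 132) + 3912 = √(-7 - 3) + 3912 = √(-10) + 3912 = I*√10 + 3912 = 3912 + I*√10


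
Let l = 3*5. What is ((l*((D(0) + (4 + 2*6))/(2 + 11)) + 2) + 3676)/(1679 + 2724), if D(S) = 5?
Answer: 48129/57239 ≈ 0.84084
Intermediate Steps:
l = 15
((l*((D(0) + (4 + 2*6))/(2 + 11)) + 2) + 3676)/(1679 + 2724) = ((15*((5 + (4 + 2*6))/(2 + 11)) + 2) + 3676)/(1679 + 2724) = ((15*((5 + (4 + 12))/13) + 2) + 3676)/4403 = ((15*((5 + 16)*(1/13)) + 2) + 3676)*(1/4403) = ((15*(21*(1/13)) + 2) + 3676)*(1/4403) = ((15*(21/13) + 2) + 3676)*(1/4403) = ((315/13 + 2) + 3676)*(1/4403) = (341/13 + 3676)*(1/4403) = (48129/13)*(1/4403) = 48129/57239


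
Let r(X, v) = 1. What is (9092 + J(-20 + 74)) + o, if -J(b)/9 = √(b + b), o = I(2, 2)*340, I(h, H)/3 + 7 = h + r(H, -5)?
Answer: 5012 - 54*√3 ≈ 4918.5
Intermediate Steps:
I(h, H) = -18 + 3*h (I(h, H) = -21 + 3*(h + 1) = -21 + 3*(1 + h) = -21 + (3 + 3*h) = -18 + 3*h)
o = -4080 (o = (-18 + 3*2)*340 = (-18 + 6)*340 = -12*340 = -4080)
J(b) = -9*√2*√b (J(b) = -9*√(b + b) = -9*√2*√b)
(9092 + J(-20 + 74)) + o = (9092 - 9*√2*√(-20 + 74)) - 4080 = (9092 - 9*√2*√54) - 4080 = (9092 - 9*√2*3*√6) - 4080 = (9092 - 54*√3) - 4080 = 5012 - 54*√3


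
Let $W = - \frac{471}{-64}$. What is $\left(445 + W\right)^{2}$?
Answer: $\frac{838160401}{4096} \approx 2.0463 \cdot 10^{5}$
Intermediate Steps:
$W = \frac{471}{64}$ ($W = \left(-471\right) \left(- \frac{1}{64}\right) = \frac{471}{64} \approx 7.3594$)
$\left(445 + W\right)^{2} = \left(445 + \frac{471}{64}\right)^{2} = \left(\frac{28951}{64}\right)^{2} = \frac{838160401}{4096}$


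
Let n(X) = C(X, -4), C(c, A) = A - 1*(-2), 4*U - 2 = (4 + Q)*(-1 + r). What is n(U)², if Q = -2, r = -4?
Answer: 4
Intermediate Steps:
U = -2 (U = ½ + ((4 - 2)*(-1 - 4))/4 = ½ + (2*(-5))/4 = ½ + (¼)*(-10) = ½ - 5/2 = -2)
C(c, A) = 2 + A (C(c, A) = A + 2 = 2 + A)
n(X) = -2 (n(X) = 2 - 4 = -2)
n(U)² = (-2)² = 4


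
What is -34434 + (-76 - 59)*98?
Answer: -47664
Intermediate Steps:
-34434 + (-76 - 59)*98 = -34434 - 135*98 = -34434 - 13230 = -47664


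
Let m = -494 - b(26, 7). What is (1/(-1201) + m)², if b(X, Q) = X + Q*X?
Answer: 710822668609/1442401 ≈ 4.9281e+5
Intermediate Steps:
m = -702 (m = -494 - 26*(1 + 7) = -494 - 26*8 = -494 - 1*208 = -494 - 208 = -702)
(1/(-1201) + m)² = (1/(-1201) - 702)² = (-1/1201 - 702)² = (-843103/1201)² = 710822668609/1442401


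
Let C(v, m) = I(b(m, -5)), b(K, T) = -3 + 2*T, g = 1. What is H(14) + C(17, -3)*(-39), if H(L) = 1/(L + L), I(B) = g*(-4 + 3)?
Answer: 1093/28 ≈ 39.036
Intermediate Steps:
I(B) = -1 (I(B) = 1*(-4 + 3) = 1*(-1) = -1)
H(L) = 1/(2*L)
C(v, m) = -1
H(14) + C(17, -3)*(-39) = (½)/14 - 1*(-39) = (½)*(1/14) + 39 = 1/28 + 39 = 1093/28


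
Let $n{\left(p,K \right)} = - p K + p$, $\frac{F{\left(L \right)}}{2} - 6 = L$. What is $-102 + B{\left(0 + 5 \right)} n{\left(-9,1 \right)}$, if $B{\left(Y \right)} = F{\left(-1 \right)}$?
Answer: $-102$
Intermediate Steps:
$F{\left(L \right)} = 12 + 2 L$
$n{\left(p,K \right)} = p - K p$ ($n{\left(p,K \right)} = - K p + p = p - K p$)
$B{\left(Y \right)} = 10$ ($B{\left(Y \right)} = 12 + 2 \left(-1\right) = 12 - 2 = 10$)
$-102 + B{\left(0 + 5 \right)} n{\left(-9,1 \right)} = -102 + 10 \left(- 9 \left(1 - 1\right)\right) = -102 + 10 \left(\left(-9\right) 0\right) = -102 + 10 \cdot 0 = -102 + 0 = -102$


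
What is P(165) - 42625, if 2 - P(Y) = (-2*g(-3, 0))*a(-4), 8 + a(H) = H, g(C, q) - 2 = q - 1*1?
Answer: -42647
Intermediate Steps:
g(C, q) = 1 + q (g(C, q) = 2 + (q - 1*1) = 2 + (q - 1) = 2 + (-1 + q) = 1 + q)
a(H) = -8 + H
P(Y) = -22 (P(Y) = 2 - (-2*(1 + 0))*(-8 - 4) = 2 - (-2*1)*(-12) = 2 - (-2)*(-12) = 2 - 1*24 = 2 - 24 = -22)
P(165) - 42625 = -22 - 42625 = -42647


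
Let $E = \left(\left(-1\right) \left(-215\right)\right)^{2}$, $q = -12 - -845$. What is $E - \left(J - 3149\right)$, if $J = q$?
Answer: $48541$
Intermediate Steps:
$q = 833$ ($q = -12 + 845 = 833$)
$J = 833$
$E = 46225$ ($E = 215^{2} = 46225$)
$E - \left(J - 3149\right) = 46225 - \left(833 - 3149\right) = 46225 - -2316 = 46225 + 2316 = 48541$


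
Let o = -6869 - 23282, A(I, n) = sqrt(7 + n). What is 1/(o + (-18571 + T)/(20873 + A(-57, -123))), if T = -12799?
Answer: (-2*sqrt(29) + 20873*I)/(-629373193*I + 60302*sqrt(29)) ≈ -3.3165e-5 - 8.5296e-13*I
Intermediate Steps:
o = -30151
1/(o + (-18571 + T)/(20873 + A(-57, -123))) = 1/(-30151 + (-18571 - 12799)/(20873 + sqrt(7 - 123))) = 1/(-30151 - 31370/(20873 + sqrt(-116))) = 1/(-30151 - 31370/(20873 + 2*I*sqrt(29)))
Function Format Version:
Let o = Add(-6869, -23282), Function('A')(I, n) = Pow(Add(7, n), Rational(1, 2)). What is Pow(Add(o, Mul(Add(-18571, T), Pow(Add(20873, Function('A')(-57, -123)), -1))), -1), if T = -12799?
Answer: Mul(Pow(Add(Mul(-629373193, I), Mul(60302, Pow(29, Rational(1, 2)))), -1), Add(Mul(-2, Pow(29, Rational(1, 2))), Mul(20873, I))) ≈ Add(-3.3165e-5, Mul(-8.5296e-13, I))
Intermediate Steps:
o = -30151
Pow(Add(o, Mul(Add(-18571, T), Pow(Add(20873, Function('A')(-57, -123)), -1))), -1) = Pow(Add(-30151, Mul(Add(-18571, -12799), Pow(Add(20873, Pow(Add(7, -123), Rational(1, 2))), -1))), -1) = Pow(Add(-30151, Mul(-31370, Pow(Add(20873, Pow(-116, Rational(1, 2))), -1))), -1) = Pow(Add(-30151, Mul(-31370, Pow(Add(20873, Mul(2, I, Pow(29, Rational(1, 2)))), -1))), -1)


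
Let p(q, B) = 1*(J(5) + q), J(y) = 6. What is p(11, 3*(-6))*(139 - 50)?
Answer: 1513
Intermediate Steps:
p(q, B) = 6 + q (p(q, B) = 1*(6 + q) = 6 + q)
p(11, 3*(-6))*(139 - 50) = (6 + 11)*(139 - 50) = 17*89 = 1513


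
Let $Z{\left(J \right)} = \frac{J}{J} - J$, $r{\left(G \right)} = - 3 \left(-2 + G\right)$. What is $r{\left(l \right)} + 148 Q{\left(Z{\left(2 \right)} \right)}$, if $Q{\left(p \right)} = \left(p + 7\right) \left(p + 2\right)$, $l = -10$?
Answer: $924$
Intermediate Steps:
$r{\left(G \right)} = 6 - 3 G$
$Z{\left(J \right)} = 1 - J$
$Q{\left(p \right)} = \left(2 + p\right) \left(7 + p\right)$ ($Q{\left(p \right)} = \left(7 + p\right) \left(2 + p\right) = \left(2 + p\right) \left(7 + p\right)$)
$r{\left(l \right)} + 148 Q{\left(Z{\left(2 \right)} \right)} = \left(6 - -30\right) + 148 \left(14 + \left(1 - 2\right)^{2} + 9 \left(1 - 2\right)\right) = \left(6 + 30\right) + 148 \left(14 + \left(1 - 2\right)^{2} + 9 \left(1 - 2\right)\right) = 36 + 148 \left(14 + \left(-1\right)^{2} + 9 \left(-1\right)\right) = 36 + 148 \left(14 + 1 - 9\right) = 36 + 148 \cdot 6 = 36 + 888 = 924$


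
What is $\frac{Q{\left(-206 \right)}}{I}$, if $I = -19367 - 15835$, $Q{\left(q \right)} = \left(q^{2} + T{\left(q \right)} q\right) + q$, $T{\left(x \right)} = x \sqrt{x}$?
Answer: $- \frac{21115}{17601} - \frac{21218 i \sqrt{206}}{17601} \approx -1.1996 - 17.302 i$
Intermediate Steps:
$T{\left(x \right)} = x^{\frac{3}{2}}$
$Q{\left(q \right)} = q + q^{2} + q^{\frac{5}{2}}$ ($Q{\left(q \right)} = \left(q^{2} + q^{\frac{3}{2}} q\right) + q = \left(q^{2} + q^{\frac{5}{2}}\right) + q = q + q^{2} + q^{\frac{5}{2}}$)
$I = -35202$ ($I = -19367 - 15835 = -35202$)
$\frac{Q{\left(-206 \right)}}{I} = \frac{\left(-206\right) \left(1 - 206 + \left(-206\right)^{\frac{3}{2}}\right)}{-35202} = - 206 \left(1 - 206 - 206 i \sqrt{206}\right) \left(- \frac{1}{35202}\right) = - 206 \left(-205 - 206 i \sqrt{206}\right) \left(- \frac{1}{35202}\right) = \left(42230 + 42436 i \sqrt{206}\right) \left(- \frac{1}{35202}\right) = - \frac{21115}{17601} - \frac{21218 i \sqrt{206}}{17601}$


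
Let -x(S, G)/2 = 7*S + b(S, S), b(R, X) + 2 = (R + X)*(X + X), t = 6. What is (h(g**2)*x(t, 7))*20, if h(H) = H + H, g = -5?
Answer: -368000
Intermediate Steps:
b(R, X) = -2 + 2*X*(R + X) (b(R, X) = -2 + (R + X)*(X + X) = -2 + (R + X)*(2*X) = -2 + 2*X*(R + X))
h(H) = 2*H
x(S, G) = 4 - 14*S - 8*S**2 (x(S, G) = -2*(7*S + (-2 + 2*S**2 + 2*S*S)) = -2*(7*S + (-2 + 2*S**2 + 2*S**2)) = -2*(7*S + (-2 + 4*S**2)) = -2*(-2 + 4*S**2 + 7*S) = 4 - 14*S - 8*S**2)
(h(g**2)*x(t, 7))*20 = ((2*(-5)**2)*(4 - 14*6 - 8*6**2))*20 = ((2*25)*(4 - 84 - 8*36))*20 = (50*(4 - 84 - 288))*20 = (50*(-368))*20 = -18400*20 = -368000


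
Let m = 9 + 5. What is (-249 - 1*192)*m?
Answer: -6174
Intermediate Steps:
m = 14
(-249 - 1*192)*m = (-249 - 1*192)*14 = (-249 - 192)*14 = -441*14 = -6174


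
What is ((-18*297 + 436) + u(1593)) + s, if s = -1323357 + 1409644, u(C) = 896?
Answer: 82273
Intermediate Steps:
s = 86287
((-18*297 + 436) + u(1593)) + s = ((-18*297 + 436) + 896) + 86287 = ((-5346 + 436) + 896) + 86287 = (-4910 + 896) + 86287 = -4014 + 86287 = 82273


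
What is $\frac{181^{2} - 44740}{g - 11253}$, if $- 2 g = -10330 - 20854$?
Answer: $- \frac{11979}{4339} \approx -2.7608$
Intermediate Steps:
$g = 15592$ ($g = - \frac{-10330 - 20854}{2} = \left(- \frac{1}{2}\right) \left(-31184\right) = 15592$)
$\frac{181^{2} - 44740}{g - 11253} = \frac{181^{2} - 44740}{15592 - 11253} = \frac{32761 - 44740}{4339} = \left(-11979\right) \frac{1}{4339} = - \frac{11979}{4339}$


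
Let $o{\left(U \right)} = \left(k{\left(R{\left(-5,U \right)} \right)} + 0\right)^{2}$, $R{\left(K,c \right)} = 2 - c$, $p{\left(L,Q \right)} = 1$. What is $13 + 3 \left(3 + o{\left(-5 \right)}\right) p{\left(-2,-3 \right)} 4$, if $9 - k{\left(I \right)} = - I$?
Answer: $3121$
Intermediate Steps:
$k{\left(I \right)} = 9 + I$ ($k{\left(I \right)} = 9 - - I = 9 + I$)
$o{\left(U \right)} = \left(11 - U\right)^{2}$ ($o{\left(U \right)} = \left(\left(9 - \left(-2 + U\right)\right) + 0\right)^{2} = \left(\left(11 - U\right) + 0\right)^{2} = \left(11 - U\right)^{2}$)
$13 + 3 \left(3 + o{\left(-5 \right)}\right) p{\left(-2,-3 \right)} 4 = 13 + 3 \left(3 + \left(-11 - 5\right)^{2}\right) 1 \cdot 4 = 13 + 3 \left(3 + \left(-16\right)^{2}\right) 1 \cdot 4 = 13 + 3 \left(3 + 256\right) 1 \cdot 4 = 13 + 3 \cdot 259 \cdot 1 \cdot 4 = 13 + 3 \cdot 259 \cdot 4 = 13 + 3 \cdot 1036 = 13 + 3108 = 3121$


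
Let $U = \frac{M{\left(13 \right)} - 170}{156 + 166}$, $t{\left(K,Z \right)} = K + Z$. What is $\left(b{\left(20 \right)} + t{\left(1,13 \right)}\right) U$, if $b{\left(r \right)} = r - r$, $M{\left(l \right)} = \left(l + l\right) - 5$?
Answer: $- \frac{149}{23} \approx -6.4783$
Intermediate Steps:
$M{\left(l \right)} = -5 + 2 l$ ($M{\left(l \right)} = 2 l - 5 = -5 + 2 l$)
$U = - \frac{149}{322}$ ($U = \frac{\left(-5 + 2 \cdot 13\right) - 170}{156 + 166} = \frac{\left(-5 + 26\right) - 170}{322} = \left(21 - 170\right) \frac{1}{322} = \left(-149\right) \frac{1}{322} = - \frac{149}{322} \approx -0.46273$)
$b{\left(r \right)} = 0$
$\left(b{\left(20 \right)} + t{\left(1,13 \right)}\right) U = \left(0 + \left(1 + 13\right)\right) \left(- \frac{149}{322}\right) = \left(0 + 14\right) \left(- \frac{149}{322}\right) = 14 \left(- \frac{149}{322}\right) = - \frac{149}{23}$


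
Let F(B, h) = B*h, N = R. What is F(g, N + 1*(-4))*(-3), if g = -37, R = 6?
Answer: 222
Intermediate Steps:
N = 6
F(g, N + 1*(-4))*(-3) = -37*(6 + 1*(-4))*(-3) = -37*(6 - 4)*(-3) = -37*2*(-3) = -74*(-3) = 222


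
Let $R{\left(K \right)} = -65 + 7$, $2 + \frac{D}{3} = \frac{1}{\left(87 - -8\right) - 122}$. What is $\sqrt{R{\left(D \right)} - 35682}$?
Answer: $2 i \sqrt{8935} \approx 189.05 i$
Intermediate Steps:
$D = - \frac{55}{9}$ ($D = -6 + \frac{3}{\left(87 - -8\right) - 122} = -6 + \frac{3}{\left(87 + 8\right) - 122} = -6 + \frac{3}{95 - 122} = -6 + \frac{3}{-27} = -6 + 3 \left(- \frac{1}{27}\right) = -6 - \frac{1}{9} = - \frac{55}{9} \approx -6.1111$)
$R{\left(K \right)} = -58$
$\sqrt{R{\left(D \right)} - 35682} = \sqrt{-58 - 35682} = \sqrt{-35740} = 2 i \sqrt{8935}$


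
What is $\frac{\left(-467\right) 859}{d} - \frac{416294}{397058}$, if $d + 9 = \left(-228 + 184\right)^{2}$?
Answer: $- \frac{80041603206}{382565383} \approx -209.22$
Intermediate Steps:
$d = 1927$ ($d = -9 + \left(-228 + 184\right)^{2} = -9 + \left(-44\right)^{2} = -9 + 1936 = 1927$)
$\frac{\left(-467\right) 859}{d} - \frac{416294}{397058} = \frac{\left(-467\right) 859}{1927} - \frac{416294}{397058} = \left(-401153\right) \frac{1}{1927} - \frac{208147}{198529} = - \frac{401153}{1927} - \frac{208147}{198529} = - \frac{80041603206}{382565383}$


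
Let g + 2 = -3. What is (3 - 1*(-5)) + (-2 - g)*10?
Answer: 38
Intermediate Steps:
g = -5 (g = -2 - 3 = -5)
(3 - 1*(-5)) + (-2 - g)*10 = (3 - 1*(-5)) + (-2 - 1*(-5))*10 = (3 + 5) + (-2 + 5)*10 = 8 + 3*10 = 8 + 30 = 38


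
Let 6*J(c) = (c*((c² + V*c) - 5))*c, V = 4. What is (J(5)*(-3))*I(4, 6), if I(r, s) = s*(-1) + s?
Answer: 0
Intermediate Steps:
I(r, s) = 0 (I(r, s) = -s + s = 0)
J(c) = c²*(-5 + c² + 4*c)/6 (J(c) = ((c*((c² + 4*c) - 5))*c)/6 = ((c*(-5 + c² + 4*c))*c)/6 = (c²*(-5 + c² + 4*c))/6 = c²*(-5 + c² + 4*c)/6)
(J(5)*(-3))*I(4, 6) = (((⅙)*5²*(-5 + 5² + 4*5))*(-3))*0 = (((⅙)*25*(-5 + 25 + 20))*(-3))*0 = (((⅙)*25*40)*(-3))*0 = ((500/3)*(-3))*0 = -500*0 = 0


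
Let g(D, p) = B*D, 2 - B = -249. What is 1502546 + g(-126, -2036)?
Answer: 1470920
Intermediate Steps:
B = 251 (B = 2 - 1*(-249) = 2 + 249 = 251)
g(D, p) = 251*D
1502546 + g(-126, -2036) = 1502546 + 251*(-126) = 1502546 - 31626 = 1470920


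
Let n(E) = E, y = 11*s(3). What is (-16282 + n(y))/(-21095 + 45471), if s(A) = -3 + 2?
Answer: -16293/24376 ≈ -0.66840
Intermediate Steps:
s(A) = -1
y = -11 (y = 11*(-1) = -11)
(-16282 + n(y))/(-21095 + 45471) = (-16282 - 11)/(-21095 + 45471) = -16293/24376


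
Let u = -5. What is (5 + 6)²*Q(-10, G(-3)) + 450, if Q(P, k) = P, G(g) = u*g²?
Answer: -760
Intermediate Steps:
G(g) = -5*g²
(5 + 6)²*Q(-10, G(-3)) + 450 = (5 + 6)²*(-10) + 450 = 11²*(-10) + 450 = 121*(-10) + 450 = -1210 + 450 = -760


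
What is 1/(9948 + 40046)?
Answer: 1/49994 ≈ 2.0002e-5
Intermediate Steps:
1/(9948 + 40046) = 1/49994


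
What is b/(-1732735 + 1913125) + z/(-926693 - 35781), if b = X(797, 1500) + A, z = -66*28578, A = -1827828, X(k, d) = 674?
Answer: -50655213617/6200738745 ≈ -8.1692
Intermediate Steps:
z = -1886148
b = -1827154 (b = 674 - 1827828 = -1827154)
b/(-1732735 + 1913125) + z/(-926693 - 35781) = -1827154/(-1732735 + 1913125) - 1886148/(-926693 - 35781) = -1827154/180390 - 1886148/(-962474) = -1827154*1/180390 - 1886148*(-1/962474) = -130511/12885 + 943074/481237 = -50655213617/6200738745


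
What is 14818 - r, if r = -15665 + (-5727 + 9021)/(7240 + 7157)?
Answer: 146286819/4799 ≈ 30483.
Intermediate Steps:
r = -75175237/4799 (r = -15665 + 3294/14397 = -15665 + 3294*(1/14397) = -15665 + 1098/4799 = -75175237/4799 ≈ -15665.)
14818 - r = 14818 - 1*(-75175237/4799) = 14818 + 75175237/4799 = 146286819/4799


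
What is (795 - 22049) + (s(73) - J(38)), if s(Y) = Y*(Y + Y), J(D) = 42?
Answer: -10638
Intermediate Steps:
s(Y) = 2*Y² (s(Y) = Y*(2*Y) = 2*Y²)
(795 - 22049) + (s(73) - J(38)) = (795 - 22049) + (2*73² - 1*42) = -21254 + (2*5329 - 42) = -21254 + (10658 - 42) = -21254 + 10616 = -10638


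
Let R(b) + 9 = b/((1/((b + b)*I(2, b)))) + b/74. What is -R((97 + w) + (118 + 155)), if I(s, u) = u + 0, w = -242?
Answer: -155188979/37 ≈ -4.1943e+6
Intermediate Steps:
I(s, u) = u
R(b) = -9 + 2*b³ + b/74 (R(b) = -9 + (b/((1/((b + b)*b))) + b/74) = -9 + (b/((1/(((2*b))*b))) + b*(1/74)) = -9 + (b/(((1/(2*b))/b)) + b/74) = -9 + (b/((1/(2*b²))) + b/74) = -9 + (b*(2*b²) + b/74) = -9 + (2*b³ + b/74) = -9 + 2*b³ + b/74)
-R((97 + w) + (118 + 155)) = -(-9 + 2*((97 - 242) + (118 + 155))³ + ((97 - 242) + (118 + 155))/74) = -(-9 + 2*(-145 + 273)³ + (-145 + 273)/74) = -(-9 + 2*128³ + (1/74)*128) = -(-9 + 2*2097152 + 64/37) = -(-9 + 4194304 + 64/37) = -1*155188979/37 = -155188979/37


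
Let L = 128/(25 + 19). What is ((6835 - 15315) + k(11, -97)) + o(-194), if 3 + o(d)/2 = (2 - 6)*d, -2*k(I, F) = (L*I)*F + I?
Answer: -10775/2 ≈ -5387.5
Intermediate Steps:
L = 32/11 (L = 128/44 = 128*(1/44) = 32/11 ≈ 2.9091)
k(I, F) = -I/2 - 16*F*I/11 (k(I, F) = -((32*I/11)*F + I)/2 = -(32*F*I/11 + I)/2 = -(I + 32*F*I/11)/2 = -I/2 - 16*F*I/11)
o(d) = -6 - 8*d (o(d) = -6 + 2*((2 - 6)*d) = -6 + 2*(-4*d) = -6 - 8*d)
((6835 - 15315) + k(11, -97)) + o(-194) = ((6835 - 15315) - 1/22*11*(11 + 32*(-97))) + (-6 - 8*(-194)) = (-8480 - 1/22*11*(11 - 3104)) + (-6 + 1552) = (-8480 - 1/22*11*(-3093)) + 1546 = (-8480 + 3093/2) + 1546 = -13867/2 + 1546 = -10775/2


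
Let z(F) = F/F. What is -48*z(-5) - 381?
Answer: -429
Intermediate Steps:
z(F) = 1
-48*z(-5) - 381 = -48*1 - 381 = -48 - 381 = -429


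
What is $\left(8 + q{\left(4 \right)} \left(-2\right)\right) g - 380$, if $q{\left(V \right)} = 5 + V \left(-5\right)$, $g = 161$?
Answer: $5738$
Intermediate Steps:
$q{\left(V \right)} = 5 - 5 V$
$\left(8 + q{\left(4 \right)} \left(-2\right)\right) g - 380 = \left(8 + \left(5 - 20\right) \left(-2\right)\right) 161 - 380 = \left(8 - -30\right) 161 - 380 = \left(8 + 30\right) 161 - 380 = 38 \cdot 161 - 380 = 6118 - 380 = 5738$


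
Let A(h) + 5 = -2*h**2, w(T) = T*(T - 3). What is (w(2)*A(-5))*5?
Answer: 550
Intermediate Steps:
w(T) = T*(-3 + T)
A(h) = -5 - 2*h**2
(w(2)*A(-5))*5 = ((2*(-3 + 2))*(-5 - 2*(-5)**2))*5 = ((2*(-1))*(-5 - 2*25))*5 = -2*(-5 - 50)*5 = -2*(-55)*5 = 110*5 = 550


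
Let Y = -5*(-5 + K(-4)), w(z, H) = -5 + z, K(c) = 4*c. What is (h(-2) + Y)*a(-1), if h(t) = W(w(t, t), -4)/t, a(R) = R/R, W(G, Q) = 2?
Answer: 104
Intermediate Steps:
a(R) = 1
h(t) = 2/t
Y = 105 (Y = -5*(-5 + 4*(-4)) = -5*(-5 - 16) = -5*(-21) = 105)
(h(-2) + Y)*a(-1) = (2/(-2) + 105)*1 = (2*(-½) + 105)*1 = (-1 + 105)*1 = 104*1 = 104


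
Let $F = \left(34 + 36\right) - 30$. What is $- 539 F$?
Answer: $-21560$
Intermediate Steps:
$F = 40$ ($F = 70 - 30 = 40$)
$- 539 F = \left(-539\right) 40 = -21560$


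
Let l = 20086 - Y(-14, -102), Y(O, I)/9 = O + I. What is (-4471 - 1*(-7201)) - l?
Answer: -18400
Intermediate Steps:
Y(O, I) = 9*I + 9*O (Y(O, I) = 9*(O + I) = 9*(I + O) = 9*I + 9*O)
l = 21130 (l = 20086 - (9*(-102) + 9*(-14)) = 20086 - (-918 - 126) = 20086 - 1*(-1044) = 20086 + 1044 = 21130)
(-4471 - 1*(-7201)) - l = (-4471 - 1*(-7201)) - 1*21130 = (-4471 + 7201) - 21130 = 2730 - 21130 = -18400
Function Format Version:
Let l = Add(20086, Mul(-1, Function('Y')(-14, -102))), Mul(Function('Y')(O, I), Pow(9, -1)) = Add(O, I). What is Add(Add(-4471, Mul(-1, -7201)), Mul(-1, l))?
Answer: -18400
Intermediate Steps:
Function('Y')(O, I) = Add(Mul(9, I), Mul(9, O)) (Function('Y')(O, I) = Mul(9, Add(O, I)) = Mul(9, Add(I, O)) = Add(Mul(9, I), Mul(9, O)))
l = 21130 (l = Add(20086, Mul(-1, Add(Mul(9, -102), Mul(9, -14)))) = Add(20086, Mul(-1, Add(-918, -126))) = Add(20086, Mul(-1, -1044)) = Add(20086, 1044) = 21130)
Add(Add(-4471, Mul(-1, -7201)), Mul(-1, l)) = Add(Add(-4471, Mul(-1, -7201)), Mul(-1, 21130)) = Add(Add(-4471, 7201), -21130) = Add(2730, -21130) = -18400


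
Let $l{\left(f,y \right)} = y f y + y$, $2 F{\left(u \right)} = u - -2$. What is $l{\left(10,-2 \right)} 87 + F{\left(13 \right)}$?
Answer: $\frac{6627}{2} \approx 3313.5$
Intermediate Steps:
$F{\left(u \right)} = 1 + \frac{u}{2}$ ($F{\left(u \right)} = \frac{u - -2}{2} = \frac{u + 2}{2} = \frac{2 + u}{2} = 1 + \frac{u}{2}$)
$l{\left(f,y \right)} = y + f y^{2}$ ($l{\left(f,y \right)} = f y y + y = f y^{2} + y = y + f y^{2}$)
$l{\left(10,-2 \right)} 87 + F{\left(13 \right)} = - 2 \left(1 + 10 \left(-2\right)\right) 87 + \left(1 + \frac{1}{2} \cdot 13\right) = - 2 \left(1 - 20\right) 87 + \left(1 + \frac{13}{2}\right) = \left(-2\right) \left(-19\right) 87 + \frac{15}{2} = 38 \cdot 87 + \frac{15}{2} = 3306 + \frac{15}{2} = \frac{6627}{2}$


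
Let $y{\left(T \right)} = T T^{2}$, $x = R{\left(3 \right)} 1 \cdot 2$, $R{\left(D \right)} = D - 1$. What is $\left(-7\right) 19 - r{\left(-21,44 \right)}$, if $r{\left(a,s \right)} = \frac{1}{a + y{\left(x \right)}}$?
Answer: $- \frac{5720}{43} \approx -133.02$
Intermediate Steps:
$R{\left(D \right)} = -1 + D$
$x = 4$ ($x = \left(-1 + 3\right) 1 \cdot 2 = 2 \cdot 1 \cdot 2 = 2 \cdot 2 = 4$)
$y{\left(T \right)} = T^{3}$
$r{\left(a,s \right)} = \frac{1}{64 + a}$ ($r{\left(a,s \right)} = \frac{1}{a + 4^{3}} = \frac{1}{a + 64} = \frac{1}{64 + a}$)
$\left(-7\right) 19 - r{\left(-21,44 \right)} = \left(-7\right) 19 - \frac{1}{64 - 21} = -133 - \frac{1}{43} = - \frac{5720}{43}$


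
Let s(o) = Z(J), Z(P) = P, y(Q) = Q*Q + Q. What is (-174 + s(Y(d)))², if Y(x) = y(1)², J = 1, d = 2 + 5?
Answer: 29929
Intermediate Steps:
y(Q) = Q + Q² (y(Q) = Q² + Q = Q + Q²)
d = 7
Y(x) = 4 (Y(x) = (1*(1 + 1))² = (1*2)² = 2² = 4)
s(o) = 1
(-174 + s(Y(d)))² = (-174 + 1)² = (-173)² = 29929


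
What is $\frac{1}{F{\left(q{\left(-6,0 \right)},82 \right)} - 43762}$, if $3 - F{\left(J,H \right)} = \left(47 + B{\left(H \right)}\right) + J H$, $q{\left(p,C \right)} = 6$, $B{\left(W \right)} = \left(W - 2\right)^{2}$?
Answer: $- \frac{1}{50698} \approx -1.9725 \cdot 10^{-5}$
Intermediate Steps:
$B{\left(W \right)} = \left(-2 + W\right)^{2}$
$F{\left(J,H \right)} = -44 - \left(-2 + H\right)^{2} - H J$ ($F{\left(J,H \right)} = 3 - \left(\left(47 + \left(-2 + H\right)^{2}\right) + J H\right) = 3 - \left(\left(47 + \left(-2 + H\right)^{2}\right) + H J\right) = 3 - \left(47 + \left(-2 + H\right)^{2} + H J\right) = -44 - \left(-2 + H\right)^{2} - H J$)
$\frac{1}{F{\left(q{\left(-6,0 \right)},82 \right)} - 43762} = \frac{1}{\left(-44 - \left(-2 + 82\right)^{2} - 82 \cdot 6\right) - 43762} = \frac{1}{\left(-44 - 80^{2} - 492\right) - 43762} = \frac{1}{\left(-44 - 6400 - 492\right) - 43762} = \frac{1}{-6936 - 43762} = \frac{1}{-50698} = - \frac{1}{50698}$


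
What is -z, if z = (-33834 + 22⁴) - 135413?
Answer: -65009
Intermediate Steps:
z = 65009 (z = (-33834 + 234256) - 135413 = 200422 - 135413 = 65009)
-z = -1*65009 = -65009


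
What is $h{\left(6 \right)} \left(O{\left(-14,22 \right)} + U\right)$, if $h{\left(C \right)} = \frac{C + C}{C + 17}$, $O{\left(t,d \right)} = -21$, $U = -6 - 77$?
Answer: $- \frac{1248}{23} \approx -54.261$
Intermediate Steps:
$U = -83$ ($U = -6 - 77 = -83$)
$h{\left(C \right)} = \frac{2 C}{17 + C}$
$h{\left(6 \right)} \left(O{\left(-14,22 \right)} + U\right) = 2 \cdot 6 \frac{1}{17 + 6} \left(-21 - 83\right) = 2 \cdot 6 \cdot \frac{1}{23} \left(-104\right) = \frac{12}{23} \left(-104\right) = - \frac{1248}{23}$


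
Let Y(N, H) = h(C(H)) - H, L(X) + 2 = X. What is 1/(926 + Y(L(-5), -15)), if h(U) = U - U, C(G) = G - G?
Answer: 1/941 ≈ 0.0010627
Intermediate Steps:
C(G) = 0
h(U) = 0
L(X) = -2 + X
Y(N, H) = -H (Y(N, H) = 0 - H = -H)
1/(926 + Y(L(-5), -15)) = 1/(926 - 1*(-15)) = 1/(926 + 15) = 1/941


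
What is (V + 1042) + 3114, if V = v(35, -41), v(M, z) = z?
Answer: 4115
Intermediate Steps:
V = -41
(V + 1042) + 3114 = (-41 + 1042) + 3114 = 1001 + 3114 = 4115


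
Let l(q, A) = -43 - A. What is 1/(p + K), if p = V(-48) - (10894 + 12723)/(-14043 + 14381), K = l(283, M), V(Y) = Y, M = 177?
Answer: -338/114201 ≈ -0.0029597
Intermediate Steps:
K = -220 (K = -43 - 1*177 = -43 - 177 = -220)
p = -39841/338 (p = -48 - (10894 + 12723)/(-14043 + 14381) = -48 - 23617/338 = -39841/338 ≈ -117.87)
1/(p + K) = 1/(-39841/338 - 220) = 1/(-114201/338) = -338/114201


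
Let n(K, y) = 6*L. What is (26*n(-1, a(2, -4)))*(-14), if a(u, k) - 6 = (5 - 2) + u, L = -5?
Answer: 10920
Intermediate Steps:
a(u, k) = 9 + u (a(u, k) = 6 + ((5 - 2) + u) = 6 + (3 + u) = 9 + u)
n(K, y) = -30 (n(K, y) = 6*(-5) = -30)
(26*n(-1, a(2, -4)))*(-14) = (26*(-30))*(-14) = -780*(-14) = 10920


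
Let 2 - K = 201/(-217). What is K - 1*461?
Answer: -99402/217 ≈ -458.07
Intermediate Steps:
K = 635/217 (K = 2 - 201/(-217) = 2 - 201*(-1)/217 = 2 - 1*(-201/217) = 2 + 201/217 = 635/217 ≈ 2.9263)
K - 1*461 = 635/217 - 1*461 = 635/217 - 461 = -99402/217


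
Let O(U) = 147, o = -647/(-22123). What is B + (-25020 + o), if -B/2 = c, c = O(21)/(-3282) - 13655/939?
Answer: -283972997326166/11363102859 ≈ -24991.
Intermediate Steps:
o = 647/22123 (o = -647*(-1/22123) = 647/22123 ≈ 0.029246)
c = -14984581/1027266 (c = 147/(-3282) - 13655/939 = 147*(-1/3282) - 13655*1/939 = -49/1094 - 13655/939 = -14984581/1027266 ≈ -14.587)
B = 14984581/513633 (B = -2*(-14984581/1027266) = 14984581/513633 ≈ 29.174)
B + (-25020 + o) = 14984581/513633 + (-25020 + 647/22123) = 14984581/513633 - 553516813/22123 = -283972997326166/11363102859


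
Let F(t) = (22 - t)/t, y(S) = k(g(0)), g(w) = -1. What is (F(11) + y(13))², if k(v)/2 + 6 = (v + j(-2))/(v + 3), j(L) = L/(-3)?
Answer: 1156/9 ≈ 128.44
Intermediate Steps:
j(L) = -L/3 (j(L) = L*(-⅓) = -L/3)
k(v) = -12 + 2*(⅔ + v)/(3 + v) (k(v) = -12 + 2*((v - ⅓*(-2))/(v + 3)) = -12 + 2*((v + ⅔)/(3 + v)) = -12 + 2*((⅔ + v)/(3 + v)) = -12 + 2*(⅔ + v)/(3 + v))
y(S) = -37/3 (y(S) = 2*(-52 - 15*(-1))/(3*(3 - 1)) = (⅔)*(-52 + 15)/2 = (⅔)*(½)*(-37) = -37/3)
F(t) = (22 - t)/t
(F(11) + y(13))² = ((22 - 1*11)/11 - 37/3)² = ((22 - 11)/11 - 37/3)² = ((1/11)*11 - 37/3)² = (1 - 37/3)² = (-34/3)² = 1156/9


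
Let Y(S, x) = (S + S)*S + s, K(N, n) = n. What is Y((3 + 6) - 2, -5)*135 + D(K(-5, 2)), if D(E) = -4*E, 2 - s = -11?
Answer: 14977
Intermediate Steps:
s = 13 (s = 2 - 1*(-11) = 2 + 11 = 13)
Y(S, x) = 13 + 2*S**2 (Y(S, x) = (S + S)*S + 13 = (2*S)*S + 13 = 2*S**2 + 13 = 13 + 2*S**2)
Y((3 + 6) - 2, -5)*135 + D(K(-5, 2)) = (13 + 2*((3 + 6) - 2)**2)*135 - 4*2 = (13 + 2*(9 - 2)**2)*135 - 8 = (13 + 2*7**2)*135 - 8 = (13 + 2*49)*135 - 8 = (13 + 98)*135 - 8 = 111*135 - 8 = 14985 - 8 = 14977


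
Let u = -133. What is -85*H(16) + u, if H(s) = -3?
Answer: 122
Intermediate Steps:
-85*H(16) + u = -85*(-3) - 133 = 255 - 133 = 122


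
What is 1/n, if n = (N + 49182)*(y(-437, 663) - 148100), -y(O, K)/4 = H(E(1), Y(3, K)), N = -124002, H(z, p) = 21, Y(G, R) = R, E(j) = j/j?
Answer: 1/11087126880 ≈ 9.0195e-11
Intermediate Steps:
E(j) = 1
y(O, K) = -84 (y(O, K) = -4*21 = -84)
n = 11087126880 (n = (-124002 + 49182)*(-84 - 148100) = -74820*(-148184) = 11087126880)
1/n = 1/11087126880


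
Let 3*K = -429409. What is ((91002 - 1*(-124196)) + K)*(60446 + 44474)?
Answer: 22682130200/3 ≈ 7.5607e+9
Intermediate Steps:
K = -429409/3 (K = (⅓)*(-429409) = -429409/3 ≈ -1.4314e+5)
((91002 - 1*(-124196)) + K)*(60446 + 44474) = ((91002 - 1*(-124196)) - 429409/3)*(60446 + 44474) = ((91002 + 124196) - 429409/3)*104920 = (215198 - 429409/3)*104920 = (216185/3)*104920 = 22682130200/3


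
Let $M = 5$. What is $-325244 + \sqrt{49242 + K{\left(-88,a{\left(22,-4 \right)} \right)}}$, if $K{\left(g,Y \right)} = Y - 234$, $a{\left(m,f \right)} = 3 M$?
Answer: $-325244 + 3 \sqrt{5447} \approx -3.2502 \cdot 10^{5}$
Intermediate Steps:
$a{\left(m,f \right)} = 15$ ($a{\left(m,f \right)} = 3 \cdot 5 = 15$)
$K{\left(g,Y \right)} = -234 + Y$
$-325244 + \sqrt{49242 + K{\left(-88,a{\left(22,-4 \right)} \right)}} = -325244 + \sqrt{49242 + \left(-234 + 15\right)} = -325244 + \sqrt{49242 - 219} = -325244 + \sqrt{49023} = -325244 + 3 \sqrt{5447}$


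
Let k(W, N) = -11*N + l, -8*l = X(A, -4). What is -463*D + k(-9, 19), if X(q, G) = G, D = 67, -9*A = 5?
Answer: -62459/2 ≈ -31230.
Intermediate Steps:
A = -5/9 (A = -1/9*5 = -5/9 ≈ -0.55556)
l = 1/2 (l = -1/8*(-4) = 1/2 ≈ 0.50000)
k(W, N) = 1/2 - 11*N (k(W, N) = -11*N + 1/2 = 1/2 - 11*N)
-463*D + k(-9, 19) = -463*67 + (1/2 - 11*19) = -31021 + (1/2 - 209) = -31021 - 417/2 = -62459/2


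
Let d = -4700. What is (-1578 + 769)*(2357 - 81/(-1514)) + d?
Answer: -2894096211/1514 ≈ -1.9116e+6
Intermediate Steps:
(-1578 + 769)*(2357 - 81/(-1514)) + d = (-1578 + 769)*(2357 - 81/(-1514)) - 4700 = -809*(2357 - 81*(-1/1514)) - 4700 = -809*(2357 + 81/1514) - 4700 = -809*3568579/1514 - 4700 = -2886980411/1514 - 4700 = -2894096211/1514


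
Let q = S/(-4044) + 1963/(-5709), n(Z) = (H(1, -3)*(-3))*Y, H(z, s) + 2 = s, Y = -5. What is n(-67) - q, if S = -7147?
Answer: -196044839/2565244 ≈ -76.423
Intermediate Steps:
H(z, s) = -2 + s
n(Z) = -75 (n(Z) = ((-2 - 3)*(-3))*(-5) = -5*(-3)*(-5) = 15*(-5) = -75)
q = 3651539/2565244 (q = -7147/(-4044) + 1963/(-5709) = -7147*(-1/4044) + 1963*(-1/5709) = 7147/4044 - 1963/5709 = 3651539/2565244 ≈ 1.4235)
n(-67) - q = -75 - 1*3651539/2565244 = -75 - 3651539/2565244 = -196044839/2565244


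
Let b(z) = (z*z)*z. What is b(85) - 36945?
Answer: 577180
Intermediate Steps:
b(z) = z**3 (b(z) = z**2*z = z**3)
b(85) - 36945 = 85**3 - 36945 = 614125 - 36945 = 577180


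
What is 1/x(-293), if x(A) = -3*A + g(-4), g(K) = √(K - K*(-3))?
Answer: 879/772657 - 4*I/772657 ≈ 0.0011376 - 5.1769e-6*I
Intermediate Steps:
g(K) = 2*√K (g(K) = √(K - (-3)*K) = √(K + 3*K) = √(4*K) = 2*√K)
x(A) = -3*A + 4*I (x(A) = -3*A + 2*√(-4) = -3*A + 2*(2*I) = -3*A + 4*I)
1/x(-293) = 1/(-3*(-293) + 4*I) = 1/(879 + 4*I) = (879 - 4*I)/772657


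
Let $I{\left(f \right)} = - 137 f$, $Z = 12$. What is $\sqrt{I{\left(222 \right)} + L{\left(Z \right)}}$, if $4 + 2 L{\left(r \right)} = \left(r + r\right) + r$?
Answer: $i \sqrt{30398} \approx 174.35 i$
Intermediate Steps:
$L{\left(r \right)} = -2 + \frac{3 r}{2}$ ($L{\left(r \right)} = -2 + \frac{\left(r + r\right) + r}{2} = -2 + \frac{2 r + r}{2} = -2 + \frac{3 r}{2}$)
$I{\left(f \right)} = - 137 f$
$\sqrt{I{\left(222 \right)} + L{\left(Z \right)}} = \sqrt{\left(-137\right) 222 + \left(-2 + \frac{3}{2} \cdot 12\right)} = \sqrt{-30414 + \left(-2 + 18\right)} = \sqrt{-30414 + 16} = \sqrt{-30398} = i \sqrt{30398}$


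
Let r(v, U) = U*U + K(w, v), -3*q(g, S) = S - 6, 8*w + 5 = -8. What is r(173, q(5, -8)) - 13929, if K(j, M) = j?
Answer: -1001437/72 ≈ -13909.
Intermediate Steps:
w = -13/8 (w = -5/8 + (⅛)*(-8) = -5/8 - 1 = -13/8 ≈ -1.6250)
q(g, S) = 2 - S/3 (q(g, S) = -(S - 6)/3 = -(-6 + S)/3 = 2 - S/3)
r(v, U) = -13/8 + U² (r(v, U) = U*U - 13/8 = U² - 13/8 = -13/8 + U²)
r(173, q(5, -8)) - 13929 = (-13/8 + (2 - ⅓*(-8))²) - 13929 = (-13/8 + (2 + 8/3)²) - 13929 = (-13/8 + (14/3)²) - 13929 = (-13/8 + 196/9) - 13929 = 1451/72 - 13929 = -1001437/72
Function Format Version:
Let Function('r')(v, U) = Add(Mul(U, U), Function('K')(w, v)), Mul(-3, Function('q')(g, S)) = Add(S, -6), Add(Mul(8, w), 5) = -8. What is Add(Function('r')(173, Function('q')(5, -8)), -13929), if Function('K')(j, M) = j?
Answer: Rational(-1001437, 72) ≈ -13909.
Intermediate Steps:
w = Rational(-13, 8) (w = Add(Rational(-5, 8), Mul(Rational(1, 8), -8)) = Add(Rational(-5, 8), -1) = Rational(-13, 8) ≈ -1.6250)
Function('q')(g, S) = Add(2, Mul(Rational(-1, 3), S)) (Function('q')(g, S) = Mul(Rational(-1, 3), Add(S, -6)) = Mul(Rational(-1, 3), Add(-6, S)) = Add(2, Mul(Rational(-1, 3), S)))
Function('r')(v, U) = Add(Rational(-13, 8), Pow(U, 2)) (Function('r')(v, U) = Add(Mul(U, U), Rational(-13, 8)) = Add(Pow(U, 2), Rational(-13, 8)) = Add(Rational(-13, 8), Pow(U, 2)))
Add(Function('r')(173, Function('q')(5, -8)), -13929) = Add(Add(Rational(-13, 8), Pow(Add(2, Mul(Rational(-1, 3), -8)), 2)), -13929) = Add(Add(Rational(-13, 8), Pow(Add(2, Rational(8, 3)), 2)), -13929) = Add(Add(Rational(-13, 8), Pow(Rational(14, 3), 2)), -13929) = Add(Add(Rational(-13, 8), Rational(196, 9)), -13929) = Add(Rational(1451, 72), -13929) = Rational(-1001437, 72)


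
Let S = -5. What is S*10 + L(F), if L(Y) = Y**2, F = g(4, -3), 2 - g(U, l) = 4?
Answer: -46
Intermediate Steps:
g(U, l) = -2 (g(U, l) = 2 - 1*4 = 2 - 4 = -2)
F = -2
S*10 + L(F) = -5*10 + (-2)**2 = -50 + 4 = -46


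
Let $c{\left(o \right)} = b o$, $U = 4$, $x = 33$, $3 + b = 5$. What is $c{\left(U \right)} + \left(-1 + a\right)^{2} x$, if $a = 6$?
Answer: $833$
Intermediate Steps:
$b = 2$ ($b = -3 + 5 = 2$)
$c{\left(o \right)} = 2 o$
$c{\left(U \right)} + \left(-1 + a\right)^{2} x = 2 \cdot 4 + \left(-1 + 6\right)^{2} \cdot 33 = 8 + 5^{2} \cdot 33 = 8 + 25 \cdot 33 = 8 + 825 = 833$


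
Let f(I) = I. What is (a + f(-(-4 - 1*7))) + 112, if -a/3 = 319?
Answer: -834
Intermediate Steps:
a = -957 (a = -3*319 = -957)
(a + f(-(-4 - 1*7))) + 112 = (-957 - (-4 - 1*7)) + 112 = (-957 - (-4 - 7)) + 112 = (-957 - 1*(-11)) + 112 = (-957 + 11) + 112 = -946 + 112 = -834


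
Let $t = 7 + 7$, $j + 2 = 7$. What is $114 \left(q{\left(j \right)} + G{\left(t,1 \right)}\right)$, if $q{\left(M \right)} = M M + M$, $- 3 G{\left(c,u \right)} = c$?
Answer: $2888$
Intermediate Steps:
$j = 5$ ($j = -2 + 7 = 5$)
$t = 14$
$G{\left(c,u \right)} = - \frac{c}{3}$
$q{\left(M \right)} = M + M^{2}$ ($q{\left(M \right)} = M^{2} + M = M + M^{2}$)
$114 \left(q{\left(j \right)} + G{\left(t,1 \right)}\right) = 114 \left(5 \left(1 + 5\right) - \frac{14}{3}\right) = 114 \left(5 \cdot 6 - \frac{14}{3}\right) = 114 \left(30 - \frac{14}{3}\right) = 114 \cdot \frac{76}{3} = 2888$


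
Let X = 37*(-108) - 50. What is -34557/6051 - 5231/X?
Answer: -36054947/8160782 ≈ -4.4181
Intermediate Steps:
X = -4046 (X = -3996 - 50 = -4046)
-34557/6051 - 5231/X = -34557/6051 - 5231/(-4046) = -34557*1/6051 - 5231*(-1/4046) = -11519/2017 + 5231/4046 = -36054947/8160782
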